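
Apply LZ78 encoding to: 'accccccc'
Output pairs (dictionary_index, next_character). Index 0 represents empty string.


LZ78 encoding steps:
Dictionary: {0: ''}
Step 1: w='' (idx 0), next='a' -> output (0, 'a'), add 'a' as idx 1
Step 2: w='' (idx 0), next='c' -> output (0, 'c'), add 'c' as idx 2
Step 3: w='c' (idx 2), next='c' -> output (2, 'c'), add 'cc' as idx 3
Step 4: w='cc' (idx 3), next='c' -> output (3, 'c'), add 'ccc' as idx 4
Step 5: w='c' (idx 2), end of input -> output (2, '')


Encoded: [(0, 'a'), (0, 'c'), (2, 'c'), (3, 'c'), (2, '')]


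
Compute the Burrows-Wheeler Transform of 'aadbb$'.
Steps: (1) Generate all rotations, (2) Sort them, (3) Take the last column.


Rotations (sorted):
  0: $aadbb -> last char: b
  1: aadbb$ -> last char: $
  2: adbb$a -> last char: a
  3: b$aadb -> last char: b
  4: bb$aad -> last char: d
  5: dbb$aa -> last char: a


BWT = b$abda


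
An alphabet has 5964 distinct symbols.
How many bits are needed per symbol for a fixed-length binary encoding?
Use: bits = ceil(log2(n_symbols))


log2(5964) = 12.5421
Bracket: 2^12 = 4096 < 5964 <= 2^13 = 8192
So ceil(log2(5964)) = 13

bits = ceil(log2(5964)) = ceil(12.5421) = 13 bits


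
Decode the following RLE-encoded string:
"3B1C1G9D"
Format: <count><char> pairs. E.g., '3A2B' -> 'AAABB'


Expanding each <count><char> pair:
  3B -> 'BBB'
  1C -> 'C'
  1G -> 'G'
  9D -> 'DDDDDDDDD'

Decoded = BBBCGDDDDDDDDD


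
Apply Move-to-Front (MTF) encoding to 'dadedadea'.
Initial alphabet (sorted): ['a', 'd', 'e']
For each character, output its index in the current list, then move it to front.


MTF encoding:
'd': index 1 in ['a', 'd', 'e'] -> ['d', 'a', 'e']
'a': index 1 in ['d', 'a', 'e'] -> ['a', 'd', 'e']
'd': index 1 in ['a', 'd', 'e'] -> ['d', 'a', 'e']
'e': index 2 in ['d', 'a', 'e'] -> ['e', 'd', 'a']
'd': index 1 in ['e', 'd', 'a'] -> ['d', 'e', 'a']
'a': index 2 in ['d', 'e', 'a'] -> ['a', 'd', 'e']
'd': index 1 in ['a', 'd', 'e'] -> ['d', 'a', 'e']
'e': index 2 in ['d', 'a', 'e'] -> ['e', 'd', 'a']
'a': index 2 in ['e', 'd', 'a'] -> ['a', 'e', 'd']


Output: [1, 1, 1, 2, 1, 2, 1, 2, 2]


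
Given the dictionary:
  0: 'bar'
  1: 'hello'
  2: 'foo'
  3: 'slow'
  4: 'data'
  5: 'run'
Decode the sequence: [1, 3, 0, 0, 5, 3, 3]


Look up each index in the dictionary:
  1 -> 'hello'
  3 -> 'slow'
  0 -> 'bar'
  0 -> 'bar'
  5 -> 'run'
  3 -> 'slow'
  3 -> 'slow'

Decoded: "hello slow bar bar run slow slow"


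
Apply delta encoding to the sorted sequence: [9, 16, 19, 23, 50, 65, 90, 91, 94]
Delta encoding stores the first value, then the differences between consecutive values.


First value: 9
Deltas:
  16 - 9 = 7
  19 - 16 = 3
  23 - 19 = 4
  50 - 23 = 27
  65 - 50 = 15
  90 - 65 = 25
  91 - 90 = 1
  94 - 91 = 3


Delta encoded: [9, 7, 3, 4, 27, 15, 25, 1, 3]


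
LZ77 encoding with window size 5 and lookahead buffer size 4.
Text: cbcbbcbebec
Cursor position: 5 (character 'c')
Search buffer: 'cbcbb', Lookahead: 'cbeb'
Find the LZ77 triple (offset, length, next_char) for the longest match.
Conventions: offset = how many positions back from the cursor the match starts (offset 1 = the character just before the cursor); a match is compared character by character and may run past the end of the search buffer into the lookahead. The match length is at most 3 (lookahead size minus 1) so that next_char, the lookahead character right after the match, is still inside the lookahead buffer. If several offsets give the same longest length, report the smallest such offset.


Try each offset into the search buffer:
  offset=1 (pos 4, char 'b'): match length 0
  offset=2 (pos 3, char 'b'): match length 0
  offset=3 (pos 2, char 'c'): match length 2
  offset=4 (pos 1, char 'b'): match length 0
  offset=5 (pos 0, char 'c'): match length 2
Longest match has length 2, found at offsets 3, 5; take the smallest, offset 3.
next_char = character at position 5 + 2 = 7 -> 'e'

Best match: offset=3, length=2 (matching 'cb' starting at position 2)
LZ77 triple: (3, 2, 'e')


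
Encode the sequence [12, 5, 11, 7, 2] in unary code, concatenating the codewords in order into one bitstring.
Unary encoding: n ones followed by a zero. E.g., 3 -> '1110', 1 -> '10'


Encode each number as n ones followed by a terminating 0:
  12 -> 1111111111110 (13 bits)
  5 -> 111110 (6 bits)
  11 -> 111111111110 (12 bits)
  7 -> 11111110 (8 bits)
  2 -> 110 (3 bits)
Total length = 13 + 6 + 12 + 8 + 3 = 42 bits.

Unary([12, 5, 11, 7, 2]) = 111111111111011111011111111111011111110110 (42 bits)


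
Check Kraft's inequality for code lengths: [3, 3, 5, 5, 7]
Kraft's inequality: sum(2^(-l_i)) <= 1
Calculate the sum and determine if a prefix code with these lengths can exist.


Sum = 2^(-3) + 2^(-3) + 2^(-5) + 2^(-5) + 2^(-7)
    = 0.125 + 0.125 + 0.03125 + 0.03125 + 0.0078125
    = 41/128 = 0.3203125
Since 0.3203125 <= 1, Kraft's inequality IS satisfied.
A prefix code with these lengths CAN exist.

Kraft sum = 0.3203125. Satisfied.


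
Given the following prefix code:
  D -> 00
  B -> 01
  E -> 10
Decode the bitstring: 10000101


Decoding step by step:
Bits 10 -> E
Bits 00 -> D
Bits 01 -> B
Bits 01 -> B


Decoded message: EDBB


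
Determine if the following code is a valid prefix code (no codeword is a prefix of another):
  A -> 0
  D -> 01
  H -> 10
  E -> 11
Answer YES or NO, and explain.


Checking each pair (does one codeword prefix another?):
  A='0' vs D='01': prefix -- VIOLATION

NO -- this is NOT a valid prefix code. A (0) is a prefix of D (01).


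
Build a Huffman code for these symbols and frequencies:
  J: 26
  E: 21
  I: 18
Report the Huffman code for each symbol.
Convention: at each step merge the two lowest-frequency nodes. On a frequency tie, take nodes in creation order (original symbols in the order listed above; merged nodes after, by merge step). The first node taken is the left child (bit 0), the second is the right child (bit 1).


Huffman tree construction:
Step 1: Merge I(18) + E(21) = 39
Step 2: Merge J(26) + (I+E)(39) = 65
Read each symbol's code off the tree from the root (left child = 0, right child = 1).

Codes:
  J: 0 (length 1)
  E: 11 (length 2)
  I: 10 (length 2)
Average code length: 104/65 = 1.6000 bits/symbol


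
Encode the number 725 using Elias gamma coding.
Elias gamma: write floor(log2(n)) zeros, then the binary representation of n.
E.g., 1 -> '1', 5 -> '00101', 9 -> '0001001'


num_bits = floor(log2(725)) + 1 = 10
leading_zeros = num_bits - 1 = 9
binary(725) = 1011010101

Elias gamma(725) = '000000000' + '1011010101' = 0000000001011010101 (19 bits)


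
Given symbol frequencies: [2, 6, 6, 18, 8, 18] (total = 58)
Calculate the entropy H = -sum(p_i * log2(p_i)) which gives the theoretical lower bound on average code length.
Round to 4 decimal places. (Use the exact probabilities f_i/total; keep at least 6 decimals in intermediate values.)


Per-symbol terms -p_i * log2(p_i) with p_i = f_i/58:
  p = 2/58 = 0.034483: log2(p) = -4.857981, -p*log2(p) = 0.167517
  p = 6/58 = 0.103448: log2(p) = -3.273018, -p*log2(p) = 0.338588
  p = 6/58 = 0.103448: log2(p) = -3.273018, -p*log2(p) = 0.338588
  p = 18/58 = 0.310345: log2(p) = -1.688056, -p*log2(p) = 0.523879
  p = 8/58 = 0.137931: log2(p) = -2.857981, -p*log2(p) = 0.394204
  p = 18/58 = 0.310345: log2(p) = -1.688056, -p*log2(p) = 0.523879
H = 0.167517 + 0.338588 + 0.338588 + 0.523879 + 0.394204 + 0.523879 = 2.286655

H = 2.2867 bits/symbol


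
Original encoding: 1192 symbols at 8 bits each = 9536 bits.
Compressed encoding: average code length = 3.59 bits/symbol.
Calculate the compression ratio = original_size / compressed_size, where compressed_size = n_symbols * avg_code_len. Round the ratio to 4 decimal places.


original_size = n_symbols * orig_bits = 1192 * 8 = 9536 bits
compressed_size = n_symbols * avg_code_len = 1192 * 3.59 = 4279.28 bits
ratio = original_size / compressed_size = 9536 / 4279.28 = 2.2284

Compression ratio = 2.2284


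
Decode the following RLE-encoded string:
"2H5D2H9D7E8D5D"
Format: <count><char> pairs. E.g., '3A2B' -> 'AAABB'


Expanding each <count><char> pair:
  2H -> 'HH'
  5D -> 'DDDDD'
  2H -> 'HH'
  9D -> 'DDDDDDDDD'
  7E -> 'EEEEEEE'
  8D -> 'DDDDDDDD'
  5D -> 'DDDDD'

Decoded = HHDDDDDHHDDDDDDDDDEEEEEEEDDDDDDDDDDDDD


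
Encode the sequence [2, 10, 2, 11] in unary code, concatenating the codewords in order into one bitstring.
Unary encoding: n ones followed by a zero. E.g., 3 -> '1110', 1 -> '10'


Encode each number as n ones followed by a terminating 0:
  2 -> 110 (3 bits)
  10 -> 11111111110 (11 bits)
  2 -> 110 (3 bits)
  11 -> 111111111110 (12 bits)
Total length = 3 + 11 + 3 + 12 = 29 bits.

Unary([2, 10, 2, 11]) = 11011111111110110111111111110 (29 bits)


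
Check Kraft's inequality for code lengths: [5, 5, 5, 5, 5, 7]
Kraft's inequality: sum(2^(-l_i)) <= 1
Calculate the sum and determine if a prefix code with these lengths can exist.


Sum = 2^(-5) + 2^(-5) + 2^(-5) + 2^(-5) + 2^(-5) + 2^(-7)
    = 0.03125 + 0.03125 + 0.03125 + 0.03125 + 0.03125 + 0.0078125
    = 21/128 = 0.1640625
Since 0.1640625 <= 1, Kraft's inequality IS satisfied.
A prefix code with these lengths CAN exist.

Kraft sum = 0.1640625. Satisfied.


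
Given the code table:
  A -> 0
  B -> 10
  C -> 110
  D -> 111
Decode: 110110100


Decoding:
110 -> C
110 -> C
10 -> B
0 -> A


Result: CCBA


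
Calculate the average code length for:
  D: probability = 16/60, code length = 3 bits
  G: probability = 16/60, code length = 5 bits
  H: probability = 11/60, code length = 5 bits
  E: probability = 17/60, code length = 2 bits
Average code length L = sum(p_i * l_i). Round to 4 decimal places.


Weighted contributions p_i * l_i:
  D: (16/60) * 3 = 48/60
  G: (16/60) * 5 = 80/60
  H: (11/60) * 5 = 55/60
  E: (17/60) * 2 = 34/60
Sum = (48 + 80 + 55 + 34)/60 = 217/60

L = 217/60 = 3.6167 bits/symbol


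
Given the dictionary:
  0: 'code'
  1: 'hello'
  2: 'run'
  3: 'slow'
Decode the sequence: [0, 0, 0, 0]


Look up each index in the dictionary:
  0 -> 'code'
  0 -> 'code'
  0 -> 'code'
  0 -> 'code'

Decoded: "code code code code"


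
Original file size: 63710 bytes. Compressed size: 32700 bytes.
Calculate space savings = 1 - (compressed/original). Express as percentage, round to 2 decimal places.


ratio = compressed/original = 32700/63710 = 0.513263
savings = 1 - ratio = 1 - 0.513263 = 0.486737
as a percentage: 0.486737 * 100 = 48.67%

Space savings = 1 - 32700/63710 = 48.67%


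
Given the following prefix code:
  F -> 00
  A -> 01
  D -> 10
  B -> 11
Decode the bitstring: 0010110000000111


Decoding step by step:
Bits 00 -> F
Bits 10 -> D
Bits 11 -> B
Bits 00 -> F
Bits 00 -> F
Bits 00 -> F
Bits 01 -> A
Bits 11 -> B


Decoded message: FDBFFFAB


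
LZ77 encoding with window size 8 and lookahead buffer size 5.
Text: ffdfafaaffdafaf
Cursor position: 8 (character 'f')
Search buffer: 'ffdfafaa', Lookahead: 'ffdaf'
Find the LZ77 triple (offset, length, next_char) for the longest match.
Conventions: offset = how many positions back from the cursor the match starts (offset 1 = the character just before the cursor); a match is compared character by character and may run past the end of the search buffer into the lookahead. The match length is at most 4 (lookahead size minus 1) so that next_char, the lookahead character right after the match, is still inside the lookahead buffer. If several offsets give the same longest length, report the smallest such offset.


Try each offset into the search buffer:
  offset=1 (pos 7, char 'a'): match length 0
  offset=2 (pos 6, char 'a'): match length 0
  offset=3 (pos 5, char 'f'): match length 1
  offset=4 (pos 4, char 'a'): match length 0
  offset=5 (pos 3, char 'f'): match length 1
  offset=6 (pos 2, char 'd'): match length 0
  offset=7 (pos 1, char 'f'): match length 1
  offset=8 (pos 0, char 'f'): match length 3
Longest match has length 3 at offset 8.
next_char = character at position 8 + 3 = 11 -> 'a'

Best match: offset=8, length=3 (matching 'ffd' starting at position 0)
LZ77 triple: (8, 3, 'a')


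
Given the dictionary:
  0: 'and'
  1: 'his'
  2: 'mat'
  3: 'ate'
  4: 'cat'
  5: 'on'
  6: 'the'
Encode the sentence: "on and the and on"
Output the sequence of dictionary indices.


Look up each word in the dictionary:
  'on' -> 5
  'and' -> 0
  'the' -> 6
  'and' -> 0
  'on' -> 5

Encoded: [5, 0, 6, 0, 5]


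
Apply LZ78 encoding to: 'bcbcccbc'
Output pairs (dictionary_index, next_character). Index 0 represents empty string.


LZ78 encoding steps:
Dictionary: {0: ''}
Step 1: w='' (idx 0), next='b' -> output (0, 'b'), add 'b' as idx 1
Step 2: w='' (idx 0), next='c' -> output (0, 'c'), add 'c' as idx 2
Step 3: w='b' (idx 1), next='c' -> output (1, 'c'), add 'bc' as idx 3
Step 4: w='c' (idx 2), next='c' -> output (2, 'c'), add 'cc' as idx 4
Step 5: w='bc' (idx 3), end of input -> output (3, '')


Encoded: [(0, 'b'), (0, 'c'), (1, 'c'), (2, 'c'), (3, '')]


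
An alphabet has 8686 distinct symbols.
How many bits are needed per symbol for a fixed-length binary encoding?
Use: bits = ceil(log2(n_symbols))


log2(8686) = 13.0845
Bracket: 2^13 = 8192 < 8686 <= 2^14 = 16384
So ceil(log2(8686)) = 14

bits = ceil(log2(8686)) = ceil(13.0845) = 14 bits


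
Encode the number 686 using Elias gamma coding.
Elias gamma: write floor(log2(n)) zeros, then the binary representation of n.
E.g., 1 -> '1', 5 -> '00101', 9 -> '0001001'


num_bits = floor(log2(686)) + 1 = 10
leading_zeros = num_bits - 1 = 9
binary(686) = 1010101110

Elias gamma(686) = '000000000' + '1010101110' = 0000000001010101110 (19 bits)


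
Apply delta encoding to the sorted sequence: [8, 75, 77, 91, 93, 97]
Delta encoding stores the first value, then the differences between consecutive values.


First value: 8
Deltas:
  75 - 8 = 67
  77 - 75 = 2
  91 - 77 = 14
  93 - 91 = 2
  97 - 93 = 4


Delta encoded: [8, 67, 2, 14, 2, 4]


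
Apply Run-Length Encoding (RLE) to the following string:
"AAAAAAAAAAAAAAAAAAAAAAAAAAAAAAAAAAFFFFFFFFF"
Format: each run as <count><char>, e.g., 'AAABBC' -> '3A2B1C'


Scanning runs left to right:
  i=0: run of 'A' x 34 -> '34A'
  i=34: run of 'F' x 9 -> '9F'

RLE = 34A9F


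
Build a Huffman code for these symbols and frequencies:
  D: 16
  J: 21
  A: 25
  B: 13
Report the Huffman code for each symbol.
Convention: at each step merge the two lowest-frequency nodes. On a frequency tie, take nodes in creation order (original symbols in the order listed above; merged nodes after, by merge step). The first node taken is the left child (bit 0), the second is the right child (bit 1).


Huffman tree construction:
Step 1: Merge B(13) + D(16) = 29
Step 2: Merge J(21) + A(25) = 46
Step 3: Merge (B+D)(29) + (J+A)(46) = 75
Read each symbol's code off the tree from the root (left child = 0, right child = 1).

Codes:
  D: 01 (length 2)
  J: 10 (length 2)
  A: 11 (length 2)
  B: 00 (length 2)
Average code length: 150/75 = 2.0000 bits/symbol


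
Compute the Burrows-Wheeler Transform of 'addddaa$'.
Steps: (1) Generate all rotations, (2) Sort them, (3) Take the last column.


Rotations (sorted):
  0: $addddaa -> last char: a
  1: a$adddda -> last char: a
  2: aa$adddd -> last char: d
  3: addddaa$ -> last char: $
  4: daa$addd -> last char: d
  5: ddaa$add -> last char: d
  6: dddaa$ad -> last char: d
  7: ddddaa$a -> last char: a


BWT = aad$ddda


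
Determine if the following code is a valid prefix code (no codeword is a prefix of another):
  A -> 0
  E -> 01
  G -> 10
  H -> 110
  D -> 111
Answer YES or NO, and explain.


Checking each pair (does one codeword prefix another?):
  A='0' vs E='01': prefix -- VIOLATION

NO -- this is NOT a valid prefix code. A (0) is a prefix of E (01).


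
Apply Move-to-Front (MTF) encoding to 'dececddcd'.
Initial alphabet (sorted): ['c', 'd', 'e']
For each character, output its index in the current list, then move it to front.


MTF encoding:
'd': index 1 in ['c', 'd', 'e'] -> ['d', 'c', 'e']
'e': index 2 in ['d', 'c', 'e'] -> ['e', 'd', 'c']
'c': index 2 in ['e', 'd', 'c'] -> ['c', 'e', 'd']
'e': index 1 in ['c', 'e', 'd'] -> ['e', 'c', 'd']
'c': index 1 in ['e', 'c', 'd'] -> ['c', 'e', 'd']
'd': index 2 in ['c', 'e', 'd'] -> ['d', 'c', 'e']
'd': index 0 in ['d', 'c', 'e'] -> ['d', 'c', 'e']
'c': index 1 in ['d', 'c', 'e'] -> ['c', 'd', 'e']
'd': index 1 in ['c', 'd', 'e'] -> ['d', 'c', 'e']


Output: [1, 2, 2, 1, 1, 2, 0, 1, 1]


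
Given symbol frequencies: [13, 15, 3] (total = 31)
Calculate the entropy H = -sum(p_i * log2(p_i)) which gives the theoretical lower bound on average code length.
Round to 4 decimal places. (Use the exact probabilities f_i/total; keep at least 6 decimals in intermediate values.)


Per-symbol terms -p_i * log2(p_i) with p_i = f_i/31:
  p = 13/31 = 0.419355: log2(p) = -1.253757, -p*log2(p) = 0.525769
  p = 15/31 = 0.483871: log2(p) = -1.047306, -p*log2(p) = 0.506761
  p = 3/31 = 0.096774: log2(p) = -3.369234, -p*log2(p) = 0.326055
H = 0.525769 + 0.506761 + 0.326055 = 1.358585

H = 1.3586 bits/symbol


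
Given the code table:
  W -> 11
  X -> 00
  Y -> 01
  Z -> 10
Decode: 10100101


Decoding:
10 -> Z
10 -> Z
01 -> Y
01 -> Y


Result: ZZYY


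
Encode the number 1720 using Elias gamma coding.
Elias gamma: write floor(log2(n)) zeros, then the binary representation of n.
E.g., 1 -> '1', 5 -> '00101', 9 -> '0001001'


num_bits = floor(log2(1720)) + 1 = 11
leading_zeros = num_bits - 1 = 10
binary(1720) = 11010111000

Elias gamma(1720) = '0000000000' + '11010111000' = 000000000011010111000 (21 bits)


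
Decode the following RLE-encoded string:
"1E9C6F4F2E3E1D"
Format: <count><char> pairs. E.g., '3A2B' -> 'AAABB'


Expanding each <count><char> pair:
  1E -> 'E'
  9C -> 'CCCCCCCCC'
  6F -> 'FFFFFF'
  4F -> 'FFFF'
  2E -> 'EE'
  3E -> 'EEE'
  1D -> 'D'

Decoded = ECCCCCCCCCFFFFFFFFFFEEEEED


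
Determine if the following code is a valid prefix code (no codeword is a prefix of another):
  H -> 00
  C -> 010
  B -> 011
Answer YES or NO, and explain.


Checking each pair (does one codeword prefix another?):
  H='00' vs C='010': no prefix
  H='00' vs B='011': no prefix
  C='010' vs H='00': no prefix
  C='010' vs B='011': no prefix
  B='011' vs H='00': no prefix
  B='011' vs C='010': no prefix
No violation found over all pairs.

YES -- this is a valid prefix code. No codeword is a prefix of any other codeword.


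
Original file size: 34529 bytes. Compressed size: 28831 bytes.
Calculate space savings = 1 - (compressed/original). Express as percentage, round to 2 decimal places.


ratio = compressed/original = 28831/34529 = 0.834979
savings = 1 - ratio = 1 - 0.834979 = 0.165021
as a percentage: 0.165021 * 100 = 16.5%

Space savings = 1 - 28831/34529 = 16.5%


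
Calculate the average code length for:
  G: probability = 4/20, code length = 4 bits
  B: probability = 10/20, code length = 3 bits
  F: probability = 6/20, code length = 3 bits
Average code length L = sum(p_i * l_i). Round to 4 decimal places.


Weighted contributions p_i * l_i:
  G: (4/20) * 4 = 16/20
  B: (10/20) * 3 = 30/20
  F: (6/20) * 3 = 18/20
Sum = (16 + 30 + 18)/20 = 64/20

L = 64/20 = 3.2000 bits/symbol


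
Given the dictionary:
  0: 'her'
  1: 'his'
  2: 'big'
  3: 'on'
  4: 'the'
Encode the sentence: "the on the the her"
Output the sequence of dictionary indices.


Look up each word in the dictionary:
  'the' -> 4
  'on' -> 3
  'the' -> 4
  'the' -> 4
  'her' -> 0

Encoded: [4, 3, 4, 4, 0]


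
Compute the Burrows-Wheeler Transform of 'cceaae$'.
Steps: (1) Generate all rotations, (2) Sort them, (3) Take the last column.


Rotations (sorted):
  0: $cceaae -> last char: e
  1: aae$cce -> last char: e
  2: ae$ccea -> last char: a
  3: cceaae$ -> last char: $
  4: ceaae$c -> last char: c
  5: e$cceaa -> last char: a
  6: eaae$cc -> last char: c


BWT = eea$cac


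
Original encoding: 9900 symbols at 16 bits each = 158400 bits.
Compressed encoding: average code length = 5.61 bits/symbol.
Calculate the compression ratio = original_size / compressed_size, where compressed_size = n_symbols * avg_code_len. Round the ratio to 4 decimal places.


original_size = n_symbols * orig_bits = 9900 * 16 = 158400 bits
compressed_size = n_symbols * avg_code_len = 9900 * 5.61 = 55539.0 bits
ratio = original_size / compressed_size = 158400 / 55539.0 = 2.852

Compression ratio = 2.852


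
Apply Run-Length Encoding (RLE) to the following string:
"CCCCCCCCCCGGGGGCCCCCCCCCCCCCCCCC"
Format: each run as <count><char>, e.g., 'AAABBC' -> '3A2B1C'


Scanning runs left to right:
  i=0: run of 'C' x 10 -> '10C'
  i=10: run of 'G' x 5 -> '5G'
  i=15: run of 'C' x 17 -> '17C'

RLE = 10C5G17C


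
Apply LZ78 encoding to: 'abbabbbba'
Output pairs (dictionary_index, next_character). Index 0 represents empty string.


LZ78 encoding steps:
Dictionary: {0: ''}
Step 1: w='' (idx 0), next='a' -> output (0, 'a'), add 'a' as idx 1
Step 2: w='' (idx 0), next='b' -> output (0, 'b'), add 'b' as idx 2
Step 3: w='b' (idx 2), next='a' -> output (2, 'a'), add 'ba' as idx 3
Step 4: w='b' (idx 2), next='b' -> output (2, 'b'), add 'bb' as idx 4
Step 5: w='bb' (idx 4), next='a' -> output (4, 'a'), add 'bba' as idx 5


Encoded: [(0, 'a'), (0, 'b'), (2, 'a'), (2, 'b'), (4, 'a')]


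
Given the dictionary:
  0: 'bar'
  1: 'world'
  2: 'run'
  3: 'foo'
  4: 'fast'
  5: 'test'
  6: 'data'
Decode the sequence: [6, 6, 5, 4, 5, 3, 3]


Look up each index in the dictionary:
  6 -> 'data'
  6 -> 'data'
  5 -> 'test'
  4 -> 'fast'
  5 -> 'test'
  3 -> 'foo'
  3 -> 'foo'

Decoded: "data data test fast test foo foo"


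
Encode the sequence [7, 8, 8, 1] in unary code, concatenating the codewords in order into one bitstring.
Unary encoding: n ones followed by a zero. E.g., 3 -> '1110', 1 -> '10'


Encode each number as n ones followed by a terminating 0:
  7 -> 11111110 (8 bits)
  8 -> 111111110 (9 bits)
  8 -> 111111110 (9 bits)
  1 -> 10 (2 bits)
Total length = 8 + 9 + 9 + 2 = 28 bits.

Unary([7, 8, 8, 1]) = 1111111011111111011111111010 (28 bits)


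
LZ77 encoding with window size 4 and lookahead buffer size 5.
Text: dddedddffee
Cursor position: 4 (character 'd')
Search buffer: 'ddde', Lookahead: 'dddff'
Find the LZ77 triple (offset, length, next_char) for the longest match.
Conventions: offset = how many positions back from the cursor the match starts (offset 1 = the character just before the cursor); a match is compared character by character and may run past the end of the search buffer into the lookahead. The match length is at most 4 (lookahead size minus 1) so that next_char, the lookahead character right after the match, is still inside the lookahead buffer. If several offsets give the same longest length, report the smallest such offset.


Try each offset into the search buffer:
  offset=1 (pos 3, char 'e'): match length 0
  offset=2 (pos 2, char 'd'): match length 1
  offset=3 (pos 1, char 'd'): match length 2
  offset=4 (pos 0, char 'd'): match length 3
Longest match has length 3 at offset 4.
next_char = character at position 4 + 3 = 7 -> 'f'

Best match: offset=4, length=3 (matching 'ddd' starting at position 0)
LZ77 triple: (4, 3, 'f')


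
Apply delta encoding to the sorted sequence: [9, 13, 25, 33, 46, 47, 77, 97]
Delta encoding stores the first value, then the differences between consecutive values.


First value: 9
Deltas:
  13 - 9 = 4
  25 - 13 = 12
  33 - 25 = 8
  46 - 33 = 13
  47 - 46 = 1
  77 - 47 = 30
  97 - 77 = 20


Delta encoded: [9, 4, 12, 8, 13, 1, 30, 20]


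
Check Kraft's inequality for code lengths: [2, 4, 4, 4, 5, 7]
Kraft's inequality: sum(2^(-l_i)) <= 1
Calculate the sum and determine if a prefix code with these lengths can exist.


Sum = 2^(-2) + 2^(-4) + 2^(-4) + 2^(-4) + 2^(-5) + 2^(-7)
    = 0.25 + 0.0625 + 0.0625 + 0.0625 + 0.03125 + 0.0078125
    = 61/128 = 0.4765625
Since 0.4765625 <= 1, Kraft's inequality IS satisfied.
A prefix code with these lengths CAN exist.

Kraft sum = 0.4765625. Satisfied.


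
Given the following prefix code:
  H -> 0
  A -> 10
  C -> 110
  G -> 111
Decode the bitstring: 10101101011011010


Decoding step by step:
Bits 10 -> A
Bits 10 -> A
Bits 110 -> C
Bits 10 -> A
Bits 110 -> C
Bits 110 -> C
Bits 10 -> A


Decoded message: AACACCA


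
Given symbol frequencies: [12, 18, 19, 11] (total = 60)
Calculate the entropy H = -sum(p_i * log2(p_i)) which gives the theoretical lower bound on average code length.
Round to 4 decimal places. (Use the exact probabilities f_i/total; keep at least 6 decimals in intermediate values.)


Per-symbol terms -p_i * log2(p_i) with p_i = f_i/60:
  p = 12/60 = 0.200000: log2(p) = -2.321928, -p*log2(p) = 0.464386
  p = 18/60 = 0.300000: log2(p) = -1.736966, -p*log2(p) = 0.521090
  p = 19/60 = 0.316667: log2(p) = -1.658963, -p*log2(p) = 0.525338
  p = 11/60 = 0.183333: log2(p) = -2.447459, -p*log2(p) = 0.448701
H = 0.464386 + 0.521090 + 0.525338 + 0.448701 = 1.959515

H = 1.9595 bits/symbol


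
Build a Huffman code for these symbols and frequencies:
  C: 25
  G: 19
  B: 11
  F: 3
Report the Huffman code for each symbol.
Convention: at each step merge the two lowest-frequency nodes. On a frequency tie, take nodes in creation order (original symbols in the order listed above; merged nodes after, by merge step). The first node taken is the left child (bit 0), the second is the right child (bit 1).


Huffman tree construction:
Step 1: Merge F(3) + B(11) = 14
Step 2: Merge (F+B)(14) + G(19) = 33
Step 3: Merge C(25) + ((F+B)+G)(33) = 58
Read each symbol's code off the tree from the root (left child = 0, right child = 1).

Codes:
  C: 0 (length 1)
  G: 11 (length 2)
  B: 101 (length 3)
  F: 100 (length 3)
Average code length: 105/58 = 1.8103 bits/symbol


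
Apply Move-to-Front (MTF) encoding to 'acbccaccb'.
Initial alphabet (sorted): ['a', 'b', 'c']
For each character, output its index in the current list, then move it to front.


MTF encoding:
'a': index 0 in ['a', 'b', 'c'] -> ['a', 'b', 'c']
'c': index 2 in ['a', 'b', 'c'] -> ['c', 'a', 'b']
'b': index 2 in ['c', 'a', 'b'] -> ['b', 'c', 'a']
'c': index 1 in ['b', 'c', 'a'] -> ['c', 'b', 'a']
'c': index 0 in ['c', 'b', 'a'] -> ['c', 'b', 'a']
'a': index 2 in ['c', 'b', 'a'] -> ['a', 'c', 'b']
'c': index 1 in ['a', 'c', 'b'] -> ['c', 'a', 'b']
'c': index 0 in ['c', 'a', 'b'] -> ['c', 'a', 'b']
'b': index 2 in ['c', 'a', 'b'] -> ['b', 'c', 'a']


Output: [0, 2, 2, 1, 0, 2, 1, 0, 2]


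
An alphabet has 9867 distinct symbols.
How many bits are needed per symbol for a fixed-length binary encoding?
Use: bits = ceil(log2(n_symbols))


log2(9867) = 13.2684
Bracket: 2^13 = 8192 < 9867 <= 2^14 = 16384
So ceil(log2(9867)) = 14

bits = ceil(log2(9867)) = ceil(13.2684) = 14 bits


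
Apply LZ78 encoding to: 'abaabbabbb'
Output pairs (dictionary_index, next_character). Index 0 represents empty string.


LZ78 encoding steps:
Dictionary: {0: ''}
Step 1: w='' (idx 0), next='a' -> output (0, 'a'), add 'a' as idx 1
Step 2: w='' (idx 0), next='b' -> output (0, 'b'), add 'b' as idx 2
Step 3: w='a' (idx 1), next='a' -> output (1, 'a'), add 'aa' as idx 3
Step 4: w='b' (idx 2), next='b' -> output (2, 'b'), add 'bb' as idx 4
Step 5: w='a' (idx 1), next='b' -> output (1, 'b'), add 'ab' as idx 5
Step 6: w='bb' (idx 4), end of input -> output (4, '')


Encoded: [(0, 'a'), (0, 'b'), (1, 'a'), (2, 'b'), (1, 'b'), (4, '')]


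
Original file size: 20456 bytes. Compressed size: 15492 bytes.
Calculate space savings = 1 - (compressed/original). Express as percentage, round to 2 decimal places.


ratio = compressed/original = 15492/20456 = 0.757333
savings = 1 - ratio = 1 - 0.757333 = 0.242667
as a percentage: 0.242667 * 100 = 24.27%

Space savings = 1 - 15492/20456 = 24.27%


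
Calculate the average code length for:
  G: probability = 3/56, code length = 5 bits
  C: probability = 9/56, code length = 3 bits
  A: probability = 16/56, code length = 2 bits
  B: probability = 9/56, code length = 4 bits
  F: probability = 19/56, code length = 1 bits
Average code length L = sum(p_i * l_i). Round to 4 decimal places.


Weighted contributions p_i * l_i:
  G: (3/56) * 5 = 15/56
  C: (9/56) * 3 = 27/56
  A: (16/56) * 2 = 32/56
  B: (9/56) * 4 = 36/56
  F: (19/56) * 1 = 19/56
Sum = (15 + 27 + 32 + 36 + 19)/56 = 129/56

L = 129/56 = 2.3036 bits/symbol


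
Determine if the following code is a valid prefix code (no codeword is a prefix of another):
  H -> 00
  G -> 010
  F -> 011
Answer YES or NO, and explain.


Checking each pair (does one codeword prefix another?):
  H='00' vs G='010': no prefix
  H='00' vs F='011': no prefix
  G='010' vs H='00': no prefix
  G='010' vs F='011': no prefix
  F='011' vs H='00': no prefix
  F='011' vs G='010': no prefix
No violation found over all pairs.

YES -- this is a valid prefix code. No codeword is a prefix of any other codeword.


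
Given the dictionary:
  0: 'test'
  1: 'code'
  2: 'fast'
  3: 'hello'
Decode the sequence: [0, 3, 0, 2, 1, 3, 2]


Look up each index in the dictionary:
  0 -> 'test'
  3 -> 'hello'
  0 -> 'test'
  2 -> 'fast'
  1 -> 'code'
  3 -> 'hello'
  2 -> 'fast'

Decoded: "test hello test fast code hello fast"


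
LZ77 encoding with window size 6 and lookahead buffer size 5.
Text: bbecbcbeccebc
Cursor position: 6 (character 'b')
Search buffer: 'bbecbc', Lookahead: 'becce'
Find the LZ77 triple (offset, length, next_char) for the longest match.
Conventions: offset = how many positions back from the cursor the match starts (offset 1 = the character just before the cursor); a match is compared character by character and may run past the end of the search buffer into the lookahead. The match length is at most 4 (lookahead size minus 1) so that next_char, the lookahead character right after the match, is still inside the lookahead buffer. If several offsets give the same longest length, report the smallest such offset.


Try each offset into the search buffer:
  offset=1 (pos 5, char 'c'): match length 0
  offset=2 (pos 4, char 'b'): match length 1
  offset=3 (pos 3, char 'c'): match length 0
  offset=4 (pos 2, char 'e'): match length 0
  offset=5 (pos 1, char 'b'): match length 3
  offset=6 (pos 0, char 'b'): match length 1
Longest match has length 3 at offset 5.
next_char = character at position 6 + 3 = 9 -> 'c'

Best match: offset=5, length=3 (matching 'bec' starting at position 1)
LZ77 triple: (5, 3, 'c')


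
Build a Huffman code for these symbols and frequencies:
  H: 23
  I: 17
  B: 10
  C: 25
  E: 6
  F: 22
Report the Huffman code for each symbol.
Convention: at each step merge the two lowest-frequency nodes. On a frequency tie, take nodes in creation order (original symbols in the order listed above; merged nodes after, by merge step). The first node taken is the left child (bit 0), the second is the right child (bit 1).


Huffman tree construction:
Step 1: Merge E(6) + B(10) = 16
Step 2: Merge (E+B)(16) + I(17) = 33
Step 3: Merge F(22) + H(23) = 45
Step 4: Merge C(25) + ((E+B)+I)(33) = 58
Step 5: Merge (F+H)(45) + (C+((E+B)+I))(58) = 103
Read each symbol's code off the tree from the root (left child = 0, right child = 1).

Codes:
  H: 01 (length 2)
  I: 111 (length 3)
  B: 1101 (length 4)
  C: 10 (length 2)
  E: 1100 (length 4)
  F: 00 (length 2)
Average code length: 255/103 = 2.4757 bits/symbol


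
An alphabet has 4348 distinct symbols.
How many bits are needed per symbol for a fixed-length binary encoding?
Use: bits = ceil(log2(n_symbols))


log2(4348) = 12.0861
Bracket: 2^12 = 4096 < 4348 <= 2^13 = 8192
So ceil(log2(4348)) = 13

bits = ceil(log2(4348)) = ceil(12.0861) = 13 bits


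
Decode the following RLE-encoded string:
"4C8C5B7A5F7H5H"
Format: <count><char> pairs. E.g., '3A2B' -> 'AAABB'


Expanding each <count><char> pair:
  4C -> 'CCCC'
  8C -> 'CCCCCCCC'
  5B -> 'BBBBB'
  7A -> 'AAAAAAA'
  5F -> 'FFFFF'
  7H -> 'HHHHHHH'
  5H -> 'HHHHH'

Decoded = CCCCCCCCCCCCBBBBBAAAAAAAFFFFFHHHHHHHHHHHH


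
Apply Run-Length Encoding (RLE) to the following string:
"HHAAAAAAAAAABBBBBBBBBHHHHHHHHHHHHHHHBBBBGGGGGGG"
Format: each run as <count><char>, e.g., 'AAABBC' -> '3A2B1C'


Scanning runs left to right:
  i=0: run of 'H' x 2 -> '2H'
  i=2: run of 'A' x 10 -> '10A'
  i=12: run of 'B' x 9 -> '9B'
  i=21: run of 'H' x 15 -> '15H'
  i=36: run of 'B' x 4 -> '4B'
  i=40: run of 'G' x 7 -> '7G'

RLE = 2H10A9B15H4B7G


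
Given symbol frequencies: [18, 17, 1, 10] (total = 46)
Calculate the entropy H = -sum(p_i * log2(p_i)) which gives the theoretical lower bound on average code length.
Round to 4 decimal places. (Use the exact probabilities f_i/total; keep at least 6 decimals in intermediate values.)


Per-symbol terms -p_i * log2(p_i) with p_i = f_i/46:
  p = 18/46 = 0.391304: log2(p) = -1.353637, -p*log2(p) = 0.529684
  p = 17/46 = 0.369565: log2(p) = -1.436099, -p*log2(p) = 0.530732
  p = 1/46 = 0.021739: log2(p) = -5.523562, -p*log2(p) = 0.120077
  p = 10/46 = 0.217391: log2(p) = -2.201634, -p*log2(p) = 0.478616
H = 0.529684 + 0.530732 + 0.120077 + 0.478616 = 1.659109

H = 1.6591 bits/symbol


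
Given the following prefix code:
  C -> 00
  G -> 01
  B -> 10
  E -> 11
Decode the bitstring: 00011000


Decoding step by step:
Bits 00 -> C
Bits 01 -> G
Bits 10 -> B
Bits 00 -> C


Decoded message: CGBC


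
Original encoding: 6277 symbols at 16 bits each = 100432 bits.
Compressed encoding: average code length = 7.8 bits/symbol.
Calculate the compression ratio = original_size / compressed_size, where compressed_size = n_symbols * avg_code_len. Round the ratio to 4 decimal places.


original_size = n_symbols * orig_bits = 6277 * 16 = 100432 bits
compressed_size = n_symbols * avg_code_len = 6277 * 7.8 = 48960.6 bits
ratio = original_size / compressed_size = 100432 / 48960.6 = 2.0513

Compression ratio = 2.0513


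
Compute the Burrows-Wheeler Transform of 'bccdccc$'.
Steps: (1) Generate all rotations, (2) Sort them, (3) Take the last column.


Rotations (sorted):
  0: $bccdccc -> last char: c
  1: bccdccc$ -> last char: $
  2: c$bccdcc -> last char: c
  3: cc$bccdc -> last char: c
  4: ccc$bccd -> last char: d
  5: ccdccc$b -> last char: b
  6: cdccc$bc -> last char: c
  7: dccc$bcc -> last char: c


BWT = c$ccdbcc


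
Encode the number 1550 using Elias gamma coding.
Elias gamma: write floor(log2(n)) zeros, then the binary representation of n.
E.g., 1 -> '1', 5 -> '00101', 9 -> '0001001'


num_bits = floor(log2(1550)) + 1 = 11
leading_zeros = num_bits - 1 = 10
binary(1550) = 11000001110

Elias gamma(1550) = '0000000000' + '11000001110' = 000000000011000001110 (21 bits)


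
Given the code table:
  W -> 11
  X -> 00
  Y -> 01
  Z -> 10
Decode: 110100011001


Decoding:
11 -> W
01 -> Y
00 -> X
01 -> Y
10 -> Z
01 -> Y


Result: WYXYZY


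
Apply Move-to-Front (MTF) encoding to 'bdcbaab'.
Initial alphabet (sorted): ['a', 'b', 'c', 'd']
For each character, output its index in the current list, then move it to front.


MTF encoding:
'b': index 1 in ['a', 'b', 'c', 'd'] -> ['b', 'a', 'c', 'd']
'd': index 3 in ['b', 'a', 'c', 'd'] -> ['d', 'b', 'a', 'c']
'c': index 3 in ['d', 'b', 'a', 'c'] -> ['c', 'd', 'b', 'a']
'b': index 2 in ['c', 'd', 'b', 'a'] -> ['b', 'c', 'd', 'a']
'a': index 3 in ['b', 'c', 'd', 'a'] -> ['a', 'b', 'c', 'd']
'a': index 0 in ['a', 'b', 'c', 'd'] -> ['a', 'b', 'c', 'd']
'b': index 1 in ['a', 'b', 'c', 'd'] -> ['b', 'a', 'c', 'd']


Output: [1, 3, 3, 2, 3, 0, 1]


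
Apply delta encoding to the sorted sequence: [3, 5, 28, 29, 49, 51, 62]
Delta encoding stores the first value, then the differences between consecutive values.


First value: 3
Deltas:
  5 - 3 = 2
  28 - 5 = 23
  29 - 28 = 1
  49 - 29 = 20
  51 - 49 = 2
  62 - 51 = 11


Delta encoded: [3, 2, 23, 1, 20, 2, 11]


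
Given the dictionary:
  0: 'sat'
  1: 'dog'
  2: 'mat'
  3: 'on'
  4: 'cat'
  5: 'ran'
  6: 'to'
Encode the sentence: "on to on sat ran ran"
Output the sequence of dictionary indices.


Look up each word in the dictionary:
  'on' -> 3
  'to' -> 6
  'on' -> 3
  'sat' -> 0
  'ran' -> 5
  'ran' -> 5

Encoded: [3, 6, 3, 0, 5, 5]


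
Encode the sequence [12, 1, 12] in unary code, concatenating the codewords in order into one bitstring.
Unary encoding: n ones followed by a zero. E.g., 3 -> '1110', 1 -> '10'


Encode each number as n ones followed by a terminating 0:
  12 -> 1111111111110 (13 bits)
  1 -> 10 (2 bits)
  12 -> 1111111111110 (13 bits)
Total length = 13 + 2 + 13 = 28 bits.

Unary([12, 1, 12]) = 1111111111110101111111111110 (28 bits)


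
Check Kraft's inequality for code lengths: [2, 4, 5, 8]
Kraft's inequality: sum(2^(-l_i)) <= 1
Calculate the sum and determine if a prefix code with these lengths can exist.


Sum = 2^(-2) + 2^(-4) + 2^(-5) + 2^(-8)
    = 0.25 + 0.0625 + 0.03125 + 0.00390625
    = 89/256 = 0.34765625
Since 0.34765625 <= 1, Kraft's inequality IS satisfied.
A prefix code with these lengths CAN exist.

Kraft sum = 0.34765625. Satisfied.


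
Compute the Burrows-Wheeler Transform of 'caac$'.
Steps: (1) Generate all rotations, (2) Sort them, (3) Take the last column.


Rotations (sorted):
  0: $caac -> last char: c
  1: aac$c -> last char: c
  2: ac$ca -> last char: a
  3: c$caa -> last char: a
  4: caac$ -> last char: $


BWT = ccaa$


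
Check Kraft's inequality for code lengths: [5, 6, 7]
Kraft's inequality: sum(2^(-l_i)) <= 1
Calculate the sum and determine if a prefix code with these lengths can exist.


Sum = 2^(-5) + 2^(-6) + 2^(-7)
    = 0.03125 + 0.015625 + 0.0078125
    = 7/128 = 0.0546875
Since 0.0546875 <= 1, Kraft's inequality IS satisfied.
A prefix code with these lengths CAN exist.

Kraft sum = 0.0546875. Satisfied.


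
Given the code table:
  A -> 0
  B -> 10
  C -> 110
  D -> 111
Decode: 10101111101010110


Decoding:
10 -> B
10 -> B
111 -> D
110 -> C
10 -> B
10 -> B
110 -> C


Result: BBDCBBC


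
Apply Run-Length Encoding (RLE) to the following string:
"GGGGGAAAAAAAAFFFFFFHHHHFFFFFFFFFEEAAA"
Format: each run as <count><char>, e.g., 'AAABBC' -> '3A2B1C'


Scanning runs left to right:
  i=0: run of 'G' x 5 -> '5G'
  i=5: run of 'A' x 8 -> '8A'
  i=13: run of 'F' x 6 -> '6F'
  i=19: run of 'H' x 4 -> '4H'
  i=23: run of 'F' x 9 -> '9F'
  i=32: run of 'E' x 2 -> '2E'
  i=34: run of 'A' x 3 -> '3A'

RLE = 5G8A6F4H9F2E3A


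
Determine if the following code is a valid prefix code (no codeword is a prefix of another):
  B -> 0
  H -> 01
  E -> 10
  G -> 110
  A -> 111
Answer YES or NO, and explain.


Checking each pair (does one codeword prefix another?):
  B='0' vs H='01': prefix -- VIOLATION

NO -- this is NOT a valid prefix code. B (0) is a prefix of H (01).


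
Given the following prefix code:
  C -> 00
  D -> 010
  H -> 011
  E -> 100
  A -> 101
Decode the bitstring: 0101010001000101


Decoding step by step:
Bits 010 -> D
Bits 101 -> A
Bits 00 -> C
Bits 010 -> D
Bits 00 -> C
Bits 101 -> A


Decoded message: DACDCA


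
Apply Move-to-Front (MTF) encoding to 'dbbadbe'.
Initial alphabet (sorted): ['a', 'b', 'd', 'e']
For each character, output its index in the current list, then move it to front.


MTF encoding:
'd': index 2 in ['a', 'b', 'd', 'e'] -> ['d', 'a', 'b', 'e']
'b': index 2 in ['d', 'a', 'b', 'e'] -> ['b', 'd', 'a', 'e']
'b': index 0 in ['b', 'd', 'a', 'e'] -> ['b', 'd', 'a', 'e']
'a': index 2 in ['b', 'd', 'a', 'e'] -> ['a', 'b', 'd', 'e']
'd': index 2 in ['a', 'b', 'd', 'e'] -> ['d', 'a', 'b', 'e']
'b': index 2 in ['d', 'a', 'b', 'e'] -> ['b', 'd', 'a', 'e']
'e': index 3 in ['b', 'd', 'a', 'e'] -> ['e', 'b', 'd', 'a']


Output: [2, 2, 0, 2, 2, 2, 3]


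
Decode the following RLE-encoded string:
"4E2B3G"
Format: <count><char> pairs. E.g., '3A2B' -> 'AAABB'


Expanding each <count><char> pair:
  4E -> 'EEEE'
  2B -> 'BB'
  3G -> 'GGG'

Decoded = EEEEBBGGG


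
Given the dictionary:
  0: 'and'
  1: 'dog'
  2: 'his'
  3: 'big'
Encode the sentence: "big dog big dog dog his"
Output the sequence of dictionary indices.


Look up each word in the dictionary:
  'big' -> 3
  'dog' -> 1
  'big' -> 3
  'dog' -> 1
  'dog' -> 1
  'his' -> 2

Encoded: [3, 1, 3, 1, 1, 2]


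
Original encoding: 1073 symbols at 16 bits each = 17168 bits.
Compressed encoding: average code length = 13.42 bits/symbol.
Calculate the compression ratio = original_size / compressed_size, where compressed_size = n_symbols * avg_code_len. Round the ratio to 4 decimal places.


original_size = n_symbols * orig_bits = 1073 * 16 = 17168 bits
compressed_size = n_symbols * avg_code_len = 1073 * 13.42 = 14399.66 bits
ratio = original_size / compressed_size = 17168 / 14399.66 = 1.1923

Compression ratio = 1.1923
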